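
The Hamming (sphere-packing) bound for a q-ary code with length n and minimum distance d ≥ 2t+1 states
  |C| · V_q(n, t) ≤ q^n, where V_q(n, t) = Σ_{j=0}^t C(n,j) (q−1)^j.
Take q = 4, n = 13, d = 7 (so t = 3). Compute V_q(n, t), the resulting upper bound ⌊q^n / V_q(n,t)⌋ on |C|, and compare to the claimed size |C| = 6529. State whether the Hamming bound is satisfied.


V_q(n, t) = 8464, q^n = 67108864, Hamming bound = 7928, |C| = 6529 ≤ bound (satisfied).

Step 1: Compute V_q(n, t) = Σ_{j=0}^3 C(n, j) (q−1)^j.
  j = 0: C(13,0)·(3)^0 = 1·1 = 1.
  j = 1: C(13,1)·(3)^1 = 13·3 = 39.
  j = 2: C(13,2)·(3)^2 = 78·9 = 702.
  j = 3: C(13,3)·(3)^3 = 286·27 = 7722.
  V_q(n, t) = 1 + 39 + 702 + 7722 = 8464.
Step 2: q^n = 4^13 = 67108864.
Step 3: Hamming bound ⌊q^n / V_q(n,t)⌋ = ⌊67108864/8464⌋ = 7928.
Step 4: Compare |C| = 6529 to 7928: satisfied.
The claimed |C| lies below the Hamming bound.


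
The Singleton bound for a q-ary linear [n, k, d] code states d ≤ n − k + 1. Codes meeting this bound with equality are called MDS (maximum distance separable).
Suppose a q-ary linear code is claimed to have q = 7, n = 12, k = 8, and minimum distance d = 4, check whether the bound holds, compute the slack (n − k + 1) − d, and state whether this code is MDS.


Singleton RHS = n − k + 1 = 5, slack = 1, bound satisfied, not MDS.

Singleton bound: d ≤ n − k + 1.
Here n = 12, k = 8, so n − k + 1 = 5.
Given d = 4, check d ≤ 5: YES.
Slack = (n − k + 1) − d = 1.
The code is NOT MDS (slack = 1 > 0).
Description: the claimed parameters are [12, 8, 4]_7; such a code would be non-MDS.


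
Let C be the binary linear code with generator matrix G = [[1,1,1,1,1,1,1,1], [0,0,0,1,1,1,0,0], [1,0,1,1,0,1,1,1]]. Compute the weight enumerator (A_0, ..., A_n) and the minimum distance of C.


Weight distribution: A_0 = 1, A_2 = 1, A_3 = 2, A_5 = 2, A_6 = 1, A_8 = 1. Minimum distance d = 2.

Enumerate all 2^3 = 8 messages m ∈ F_2^3.
For each, compute codeword c = mG in F_2^8, then tally its weight.
  m = 000 → c = 00000000, weight = 0.
  m = 100 → c = 11111111, weight = 8.
  m = 010 → c = 00011100, weight = 3.
  m = 110 → c = 11100011, weight = 5.
  m = 001 → c = 10110111, weight = 6.
  m = 101 → c = 01001000, weight = 2.
  m = 011 → c = 10101011, weight = 5.
  m = 111 → c = 01010100, weight = 3.
Tally weights:
  weight 0: 1 codewords.
  weight 2: 1 codewords.
  weight 3: 2 codewords.
  weight 5: 2 codewords.
  weight 6: 1 codewords.
  weight 8: 1 codewords.
Minimum distance d = smallest w > 0 with A_w > 0 = 2.
Sanity: Σ A_w = 8 = 2^3 = 8 ✓.


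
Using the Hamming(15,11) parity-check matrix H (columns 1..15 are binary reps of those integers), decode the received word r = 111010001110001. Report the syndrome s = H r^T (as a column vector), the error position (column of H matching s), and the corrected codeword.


s = (0, 0, 1, 0)^T, error position = 2, corrected codeword c = 101010001110001

Compute s = H r^T mod 2 one row at a time:
  s_1 = 0 + 1 + 1 + 1 + 0 + 0 + 0 + 1 = 4 ≡ 0 (mod 2).
  s_2 = 0 + 1 + 0 + 0 + 0 + 0 + 0 + 1 = 2 ≡ 0 (mod 2).
  s_3 = 1 + 1 + 0 + 0 + 1 + 1 + 0 + 1 = 5 ≡ 1 (mod 2).
  s_4 = 1 + 1 + 1 + 0 + 1 + 1 + 0 + 1 = 6 ≡ 0 (mod 2).
s = (0, 0, 1, 0)^T — this equals column 2 of H (binary 0010), so error is at position 2.
Correct: flip bit 2 of r = 111010001110001 to get c = 101010001110001.


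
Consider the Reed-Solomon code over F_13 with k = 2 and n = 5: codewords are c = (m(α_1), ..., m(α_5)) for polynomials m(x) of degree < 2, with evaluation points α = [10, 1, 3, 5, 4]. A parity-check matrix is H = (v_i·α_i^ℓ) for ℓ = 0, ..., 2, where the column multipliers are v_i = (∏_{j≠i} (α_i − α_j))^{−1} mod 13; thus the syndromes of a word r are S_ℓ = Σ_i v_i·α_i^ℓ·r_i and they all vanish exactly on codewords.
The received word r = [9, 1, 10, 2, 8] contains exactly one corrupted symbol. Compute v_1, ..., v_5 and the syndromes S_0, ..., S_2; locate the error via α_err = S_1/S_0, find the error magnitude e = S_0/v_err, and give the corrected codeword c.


S = (4, 7, 9), error at position 4, error magnitude e = 9, c = [9, 1, 10, 6, 8].

Step 1: column multipliers v_i = (∏_{j≠i}(α_i − α_j))^{−1} mod 13.
  i = 1 (α = 10): (10−1)(10−3)(10−5)(10−4) = 9·7·5·6 = 1890 ≡ 5, so v_1 = 5^{−1} = 8 (mod 13).
  i = 2 (α = 1): (1−10)(1−3)(1−5)(1−4) = (−9)·(−2)·(−4)·(−3) = 216 ≡ 8, so v_2 = 8^{−1} = 5 (mod 13).
  i = 3 (α = 3): (3−10)(3−1)(3−5)(3−4) = (−7)·2·(−2)·(−1) = −28 ≡ 11, so v_3 = 11^{−1} = 6 (mod 13).
  i = 4 (α = 5): (5−10)(5−1)(5−3)(5−4) = (−5)·4·2·1 = −40 ≡ 12, so v_4 = 12^{−1} = 12 (mod 13).
  i = 5 (α = 4): (4−10)(4−1)(4−3)(4−5) = (−6)·3·1·(−1) = 18 ≡ 5, so v_5 = 5^{−1} = 8 (mod 13).
  v = [8, 5, 6, 12, 8].
Step 2: syndromes of r = [9, 1, 10, 2, 8] (all sums mod 13).
  S_0 = Σ v_i r_i = 8·9 + 5·1 + 6·10 + 12·2 + 8·8 = 225 ≡ 4.
  S_1 = Σ v_i α_i r_i = 8·10·9 + 5·1·1 + 6·3·10 + 12·5·2 + 8·4·8 = 1281 ≡ 7.
  α_i^2 mod 13 = [9, 1, 9, 12, 3].
  S_2 = Σ v_i α_i^2 r_i = 8·9·9 + 5·1·1 + 6·9·10 + 12·12·2 + 8·3·8 = 1673 ≡ 9.
  S = (4, 7, 9) ≠ 0, so r is not a codeword (an error is present).
Step 3: locate the error. For a single error e at position i, S_ℓ = v_i·e·α_i^ℓ, so α_err = S_1/S_0.
  S_0^{−1} = 4^{−1} = 10 (mod 13), so α_err = 7·10 = 70 ≡ 5 = α_4. Error position i = 4.
  Consistency check: S_2/S_1 = 9·2 = 18 ≡ 5 = α_err ✓ (single-error assumption holds).
Step 4: error magnitude e = S_0/v_4 = S_0·∏_{j≠4}(α_4 − α_j) = 4·12 = 48 ≡ 9 (mod 13).
Step 5: correct position 4: c_4 = r_4 − e = 2 − 9 ≡ 6 (mod 13). Hence c = [9, 1, 10, 6, 8].
  Check: interpolating c through the α_i gives m(x) = 3 + 11·x (degree < 2) with m(α_i) = c_i for every i, so c is indeed a codeword.


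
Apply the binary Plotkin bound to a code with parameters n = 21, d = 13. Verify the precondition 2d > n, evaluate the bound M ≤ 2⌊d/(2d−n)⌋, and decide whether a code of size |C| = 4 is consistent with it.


Plotkin bound M ≤ 4; given |C| = 4 ≤ bound (satisfied).

Check applicability: 2d = 26, n = 21.
2d − n = 5 > 0, so Plotkin applies.
Compute d/(2d−n) = 13/5 ≈ 2.6000.
⌊d/(2d−n)⌋ = 2.
Plotkin bound: M ≤ 2·2 = 4.
Given |C| = 4, check: satisfied.
This |C| is at the Plotkin bound.


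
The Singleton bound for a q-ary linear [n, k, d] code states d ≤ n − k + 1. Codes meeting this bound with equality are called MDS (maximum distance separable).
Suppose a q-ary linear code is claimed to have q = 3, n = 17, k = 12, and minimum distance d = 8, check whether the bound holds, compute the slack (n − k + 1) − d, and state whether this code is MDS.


Singleton RHS = n − k + 1 = 6, slack = -2, bound violated (no such code; not MDS).

Singleton bound: d ≤ n − k + 1.
Here n = 17, k = 12, so n − k + 1 = 6.
Given d = 8, check d ≤ 6: NO.
Slack = (n − k + 1) − d = -2.
The slack is negative: d = 8 exceeds n − k + 1 = 6 by 2, so the Singleton bound is violated and no linear [17, 12, 8]_3 code can exist. In particular it is not MDS (MDS requires d = n − k + 1 exactly).
Description: the claimed parameters are [17, 12, 8]_3; such a code would be impossible (violates the Singleton bound).


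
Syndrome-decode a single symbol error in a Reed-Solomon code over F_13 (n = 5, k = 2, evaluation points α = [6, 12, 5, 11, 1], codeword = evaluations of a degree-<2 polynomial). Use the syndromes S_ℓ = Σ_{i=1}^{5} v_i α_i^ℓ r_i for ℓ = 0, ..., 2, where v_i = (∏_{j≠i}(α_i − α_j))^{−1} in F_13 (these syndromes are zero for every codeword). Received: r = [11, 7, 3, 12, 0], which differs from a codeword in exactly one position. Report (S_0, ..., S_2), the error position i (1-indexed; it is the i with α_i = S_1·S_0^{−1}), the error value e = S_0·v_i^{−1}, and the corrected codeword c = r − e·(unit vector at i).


S = (1, 1, 1), error at position 5, error magnitude e = 3, c = [11, 7, 3, 12, 10].

Step 1: column multipliers v_i = (∏_{j≠i}(α_i − α_j))^{−1} mod 13.
  i = 1 (α = 6): (6−12)(6−5)(6−11)(6−1) = (−6)·1·(−5)·5 = 150 ≡ 7, so v_1 = 7^{−1} = 2 (mod 13).
  i = 2 (α = 12): (12−6)(12−5)(12−11)(12−1) = 6·7·1·11 = 462 ≡ 7, so v_2 = 7^{−1} = 2 (mod 13).
  i = 3 (α = 5): (5−6)(5−12)(5−11)(5−1) = (−1)·(−7)·(−6)·4 = −168 ≡ 1, so v_3 = 1^{−1} = 1 (mod 13).
  i = 4 (α = 11): (11−6)(11−12)(11−5)(11−1) = 5·(−1)·6·10 = −300 ≡ 12, so v_4 = 12^{−1} = 12 (mod 13).
  i = 5 (α = 1): (1−6)(1−12)(1−5)(1−11) = (−5)·(−11)·(−4)·(−10) = 2200 ≡ 3, so v_5 = 3^{−1} = 9 (mod 13).
  v = [2, 2, 1, 12, 9].
Step 2: syndromes of r = [11, 7, 3, 12, 0] (all sums mod 13).
  S_0 = Σ v_i r_i = 2·11 + 2·7 + 1·3 + 12·12 + 9·0 = 183 ≡ 1.
  S_1 = Σ v_i α_i r_i = 2·6·11 + 2·12·7 + 1·5·3 + 12·11·12 + 9·1·0 = 1899 ≡ 1.
  α_i^2 mod 13 = [10, 1, 12, 4, 1].
  S_2 = Σ v_i α_i^2 r_i = 2·10·11 + 2·1·7 + 1·12·3 + 12·4·12 + 9·1·0 = 846 ≡ 1.
  S = (1, 1, 1) ≠ 0, so r is not a codeword (an error is present).
Step 3: locate the error. For a single error e at position i, S_ℓ = v_i·e·α_i^ℓ, so α_err = S_1/S_0.
  S_0^{−1} = 1^{−1} = 1 (mod 13), so α_err = 1·1 = 1 ≡ 1 = α_5. Error position i = 5.
  Consistency check: S_2/S_1 = 1·1 = 1 ≡ 1 = α_err ✓ (single-error assumption holds).
Step 4: error magnitude e = S_0/v_5 = S_0·∏_{j≠5}(α_5 − α_j) = 1·3 = 3 ≡ 3 (mod 13).
Step 5: correct position 5: c_5 = r_5 − e = 0 − 3 ≡ 10 (mod 13). Hence c = [11, 7, 3, 12, 10].
  Check: interpolating c through the α_i gives m(x) = 2 + 8·x (degree < 2) with m(α_i) = c_i for every i, so c is indeed a codeword.


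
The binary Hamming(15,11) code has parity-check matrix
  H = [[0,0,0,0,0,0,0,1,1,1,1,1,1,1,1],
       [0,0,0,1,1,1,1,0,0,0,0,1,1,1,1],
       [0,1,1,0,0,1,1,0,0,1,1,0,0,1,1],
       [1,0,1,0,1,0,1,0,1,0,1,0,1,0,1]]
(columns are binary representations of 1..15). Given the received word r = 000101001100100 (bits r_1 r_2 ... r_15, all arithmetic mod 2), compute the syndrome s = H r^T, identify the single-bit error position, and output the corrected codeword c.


s = (1, 1, 0, 0)^T, error position = 12, corrected codeword c = 000101001101100

Compute s = H r^T mod 2 one row at a time:
  s_1 = 0 + 1 + 1 + 0 + 0 + 1 + 0 + 0 = 3 ≡ 1 (mod 2).
  s_2 = 1 + 0 + 1 + 0 + 0 + 1 + 0 + 0 = 3 ≡ 1 (mod 2).
  s_3 = 0 + 0 + 1 + 0 + 1 + 0 + 0 + 0 = 2 ≡ 0 (mod 2).
  s_4 = 0 + 0 + 0 + 0 + 1 + 0 + 1 + 0 = 2 ≡ 0 (mod 2).
s = (1, 1, 0, 0)^T — this equals column 12 of H (binary 1100), so error is at position 12.
Correct: flip bit 12 of r = 000101001100100 to get c = 000101001101100.


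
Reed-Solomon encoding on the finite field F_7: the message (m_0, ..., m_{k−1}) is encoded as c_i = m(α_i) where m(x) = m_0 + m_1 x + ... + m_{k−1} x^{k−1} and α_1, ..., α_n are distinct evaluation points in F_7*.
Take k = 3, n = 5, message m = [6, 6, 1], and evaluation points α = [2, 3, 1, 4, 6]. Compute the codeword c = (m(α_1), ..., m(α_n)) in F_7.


c = [1, 5, 6, 4, 1]

Message polynomial: m(x) = 6 + 6·x + 1·x^2 (mod 7).
For each evaluation point α_i, compute m(α_i) mod 7:
  α_1 = 2: Horner steps 1 → 1 → 1, so m(2) = 1.
  α_2 = 3: Horner steps 1 → 2 → 5, so m(3) = 5.
  α_3 = 1: Horner steps 1 → 0 → 6, so m(1) = 6.
  α_4 = 4: Horner steps 1 → 3 → 4, so m(4) = 4.
  α_5 = 6: Horner steps 1 → 5 → 1, so m(6) = 1.
Codeword c = [1, 5, 6, 4, 1] ∈ F_7^5.


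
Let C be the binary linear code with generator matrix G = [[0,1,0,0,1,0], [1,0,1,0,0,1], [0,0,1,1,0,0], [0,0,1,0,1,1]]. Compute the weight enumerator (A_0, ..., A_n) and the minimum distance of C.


Weight distribution: A_0 = 1, A_2 = 4, A_3 = 6, A_4 = 3, A_5 = 2. Minimum distance d = 2.

Enumerate all 2^4 = 16 messages m ∈ F_2^4.
For each, compute codeword c = mG in F_2^6, then tally its weight.
  m = 0000 → c = 000000, weight = 0.
  m = 1000 → c = 010010, weight = 2.
  m = 0100 → c = 101001, weight = 3.
  m = 1100 → c = 111011, weight = 5.
  m = 0010 → c = 001100, weight = 2.
  m = 1010 → c = 011110, weight = 4.
  m = 0110 → c = 100101, weight = 3.
  m = 1110 → c = 110111, weight = 5.
  m = 0001 → c = 001011, weight = 3.
  m = 1001 → c = 011001, weight = 3.
  m = 0101 → c = 100010, weight = 2.
  m = 1101 → c = 110000, weight = 2.
  m = 0011 → c = 000111, weight = 3.
  m = 1011 → c = 010101, weight = 3.
  m = 0111 → c = 101110, weight = 4.
  m = 1111 → c = 111100, weight = 4.
Tally weights:
  weight 0: 1 codewords.
  weight 2: 4 codewords.
  weight 3: 6 codewords.
  weight 4: 3 codewords.
  weight 5: 2 codewords.
Minimum distance d = smallest w > 0 with A_w > 0 = 2.
Sanity: Σ A_w = 16 = 2^4 = 16 ✓.


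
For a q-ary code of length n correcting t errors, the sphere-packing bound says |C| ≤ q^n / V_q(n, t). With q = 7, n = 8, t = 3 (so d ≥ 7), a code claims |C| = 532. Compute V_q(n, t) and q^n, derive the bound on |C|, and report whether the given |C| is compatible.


V_q(n, t) = 13153, q^n = 5764801, Hamming bound = 438, |C| = 532 > bound (violated).

Step 1: Compute V_q(n, t) = Σ_{j=0}^3 C(n, j) (q−1)^j.
  j = 0: C(8,0)·(6)^0 = 1·1 = 1.
  j = 1: C(8,1)·(6)^1 = 8·6 = 48.
  j = 2: C(8,2)·(6)^2 = 28·36 = 1008.
  j = 3: C(8,3)·(6)^3 = 56·216 = 12096.
  V_q(n, t) = 1 + 48 + 1008 + 12096 = 13153.
Step 2: q^n = 7^8 = 5764801.
Step 3: Hamming bound ⌊q^n / V_q(n,t)⌋ = ⌊5764801/13153⌋ = 438.
Step 4: Compare |C| = 532 to 438: violated.
The claimed |C| lies above the Hamming bound, so no 7-ary code of length 8 with d ≥ 7 can have 532 codewords.


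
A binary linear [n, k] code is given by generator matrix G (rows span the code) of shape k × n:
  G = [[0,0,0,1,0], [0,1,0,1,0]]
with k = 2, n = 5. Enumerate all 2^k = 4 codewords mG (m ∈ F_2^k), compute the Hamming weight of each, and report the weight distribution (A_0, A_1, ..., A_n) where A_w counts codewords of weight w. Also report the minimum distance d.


Weight distribution: A_0 = 1, A_1 = 2, A_2 = 1. Minimum distance d = 1.

Enumerate all 2^2 = 4 messages m ∈ F_2^2.
For each, compute codeword c = mG in F_2^5, then tally its weight.
  m = 00 → c = 00000, weight = 0.
  m = 10 → c = 00010, weight = 1.
  m = 01 → c = 01010, weight = 2.
  m = 11 → c = 01000, weight = 1.
Tally weights:
  weight 0: 1 codewords.
  weight 1: 2 codewords.
  weight 2: 1 codewords.
Minimum distance d = smallest w > 0 with A_w > 0 = 1.
Sanity: Σ A_w = 4 = 2^2 = 4 ✓.


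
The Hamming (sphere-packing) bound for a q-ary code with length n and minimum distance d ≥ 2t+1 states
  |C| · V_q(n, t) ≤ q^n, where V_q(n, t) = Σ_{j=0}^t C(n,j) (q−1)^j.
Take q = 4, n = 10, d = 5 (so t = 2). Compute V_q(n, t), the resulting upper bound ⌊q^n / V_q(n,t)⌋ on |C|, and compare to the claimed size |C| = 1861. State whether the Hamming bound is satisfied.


V_q(n, t) = 436, q^n = 1048576, Hamming bound = 2404, |C| = 1861 ≤ bound (satisfied).

Step 1: Compute V_q(n, t) = Σ_{j=0}^2 C(n, j) (q−1)^j.
  j = 0: C(10,0)·(3)^0 = 1·1 = 1.
  j = 1: C(10,1)·(3)^1 = 10·3 = 30.
  j = 2: C(10,2)·(3)^2 = 45·9 = 405.
  V_q(n, t) = 1 + 30 + 405 = 436.
Step 2: q^n = 4^10 = 1048576.
Step 3: Hamming bound ⌊q^n / V_q(n,t)⌋ = ⌊1048576/436⌋ = 2404.
Step 4: Compare |C| = 1861 to 2404: satisfied.
The claimed |C| lies below the Hamming bound.


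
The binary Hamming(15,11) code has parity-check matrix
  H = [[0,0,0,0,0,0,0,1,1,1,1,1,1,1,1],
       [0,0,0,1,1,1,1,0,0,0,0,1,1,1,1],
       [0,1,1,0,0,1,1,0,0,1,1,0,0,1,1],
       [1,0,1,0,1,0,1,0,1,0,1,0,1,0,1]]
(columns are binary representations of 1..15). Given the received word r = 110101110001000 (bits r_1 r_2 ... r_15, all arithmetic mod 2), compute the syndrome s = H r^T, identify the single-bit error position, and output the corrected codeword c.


s = (0, 0, 1, 0)^T, error position = 2, corrected codeword c = 100101110001000

Compute s = H r^T mod 2 one row at a time:
  s_1 = 1 + 0 + 0 + 0 + 1 + 0 + 0 + 0 = 2 ≡ 0 (mod 2).
  s_2 = 1 + 0 + 1 + 1 + 1 + 0 + 0 + 0 = 4 ≡ 0 (mod 2).
  s_3 = 1 + 0 + 1 + 1 + 0 + 0 + 0 + 0 = 3 ≡ 1 (mod 2).
  s_4 = 1 + 0 + 0 + 1 + 0 + 0 + 0 + 0 = 2 ≡ 0 (mod 2).
s = (0, 0, 1, 0)^T — this equals column 2 of H (binary 0010), so error is at position 2.
Correct: flip bit 2 of r = 110101110001000 to get c = 100101110001000.


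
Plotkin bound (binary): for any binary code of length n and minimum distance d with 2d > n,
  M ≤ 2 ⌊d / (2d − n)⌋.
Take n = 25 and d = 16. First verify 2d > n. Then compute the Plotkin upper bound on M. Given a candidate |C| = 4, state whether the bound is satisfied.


Plotkin bound M ≤ 4; given |C| = 4 ≤ bound (satisfied).

Check applicability: 2d = 32, n = 25.
2d − n = 7 > 0, so Plotkin applies.
Compute d/(2d−n) = 16/7 ≈ 2.2857.
⌊d/(2d−n)⌋ = 2.
Plotkin bound: M ≤ 2·2 = 4.
Given |C| = 4, check: satisfied.
This |C| is at the Plotkin bound.


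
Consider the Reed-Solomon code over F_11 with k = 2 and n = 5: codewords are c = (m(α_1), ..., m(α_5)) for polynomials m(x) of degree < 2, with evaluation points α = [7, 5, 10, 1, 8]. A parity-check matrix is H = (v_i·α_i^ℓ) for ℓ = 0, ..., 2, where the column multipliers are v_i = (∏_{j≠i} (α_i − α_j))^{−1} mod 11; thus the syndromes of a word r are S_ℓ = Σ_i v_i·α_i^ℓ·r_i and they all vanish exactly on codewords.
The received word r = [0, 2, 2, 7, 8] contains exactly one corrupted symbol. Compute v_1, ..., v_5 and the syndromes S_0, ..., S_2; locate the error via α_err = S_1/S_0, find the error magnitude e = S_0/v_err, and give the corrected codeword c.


S = (7, 2, 10), error at position 2, error magnitude e = 7, c = [0, 6, 2, 7, 8].

Step 1: column multipliers v_i = (∏_{j≠i}(α_i − α_j))^{−1} mod 11.
  i = 1 (α = 7): (7−5)(7−10)(7−1)(7−8) = 2·(−3)·6·(−1) = 36 ≡ 3, so v_1 = 3^{−1} = 4 (mod 11).
  i = 2 (α = 5): (5−7)(5−10)(5−1)(5−8) = (−2)·(−5)·4·(−3) = −120 ≡ 1, so v_2 = 1^{−1} = 1 (mod 11).
  i = 3 (α = 10): (10−7)(10−5)(10−1)(10−8) = 3·5·9·2 = 270 ≡ 6, so v_3 = 6^{−1} = 2 (mod 11).
  i = 4 (α = 1): (1−7)(1−5)(1−10)(1−8) = (−6)·(−4)·(−9)·(−7) = 1512 ≡ 5, so v_4 = 5^{−1} = 9 (mod 11).
  i = 5 (α = 8): (8−7)(8−5)(8−10)(8−1) = 1·3·(−2)·7 = −42 ≡ 2, so v_5 = 2^{−1} = 6 (mod 11).
  v = [4, 1, 2, 9, 6].
Step 2: syndromes of r = [0, 2, 2, 7, 8] (all sums mod 11).
  S_0 = Σ v_i r_i = 4·0 + 1·2 + 2·2 + 9·7 + 6·8 = 117 ≡ 7.
  S_1 = Σ v_i α_i r_i = 4·7·0 + 1·5·2 + 2·10·2 + 9·1·7 + 6·8·8 = 497 ≡ 2.
  α_i^2 mod 11 = [5, 3, 1, 1, 9].
  S_2 = Σ v_i α_i^2 r_i = 4·5·0 + 1·3·2 + 2·1·2 + 9·1·7 + 6·9·8 = 505 ≡ 10.
  S = (7, 2, 10) ≠ 0, so r is not a codeword (an error is present).
Step 3: locate the error. For a single error e at position i, S_ℓ = v_i·e·α_i^ℓ, so α_err = S_1/S_0.
  S_0^{−1} = 7^{−1} = 8 (mod 11), so α_err = 2·8 = 16 ≡ 5 = α_2. Error position i = 2.
  Consistency check: S_2/S_1 = 10·6 = 60 ≡ 5 = α_err ✓ (single-error assumption holds).
Step 4: error magnitude e = S_0/v_2 = S_0·∏_{j≠2}(α_2 − α_j) = 7·1 = 7 ≡ 7 (mod 11).
Step 5: correct position 2: c_2 = r_2 − e = 2 − 7 ≡ 6 (mod 11). Hence c = [0, 6, 2, 7, 8].
  Check: interpolating c through the α_i gives m(x) = 10 + 8·x (degree < 2) with m(α_i) = c_i for every i, so c is indeed a codeword.


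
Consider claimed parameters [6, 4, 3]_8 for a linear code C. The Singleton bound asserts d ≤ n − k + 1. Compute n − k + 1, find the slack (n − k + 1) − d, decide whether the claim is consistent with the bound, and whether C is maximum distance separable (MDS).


Singleton RHS = n − k + 1 = 3, slack = 0, bound satisfied, MDS.

Singleton bound: d ≤ n − k + 1.
Here n = 6, k = 4, so n − k + 1 = 3.
Given d = 3, check d ≤ 3: YES.
Slack = (n − k + 1) − d = 0.
The code is MDS (slack = 0).
Description: the claimed parameters are [6, 4, 3]_8; such a code would be MDS (meets Singleton bound).


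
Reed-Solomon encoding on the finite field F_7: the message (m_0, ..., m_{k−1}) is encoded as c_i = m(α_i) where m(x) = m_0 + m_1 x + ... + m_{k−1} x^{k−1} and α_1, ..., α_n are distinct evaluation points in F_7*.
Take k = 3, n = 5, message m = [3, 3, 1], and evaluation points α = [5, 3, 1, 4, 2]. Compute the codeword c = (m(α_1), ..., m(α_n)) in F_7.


c = [1, 0, 0, 3, 6]

Message polynomial: m(x) = 3 + 3·x + 1·x^2 (mod 7).
For each evaluation point α_i, compute m(α_i) mod 7:
  α_1 = 5: Horner steps 1 → 1 → 1, so m(5) = 1.
  α_2 = 3: Horner steps 1 → 6 → 0, so m(3) = 0.
  α_3 = 1: Horner steps 1 → 4 → 0, so m(1) = 0.
  α_4 = 4: Horner steps 1 → 0 → 3, so m(4) = 3.
  α_5 = 2: Horner steps 1 → 5 → 6, so m(2) = 6.
Codeword c = [1, 0, 0, 3, 6] ∈ F_7^5.


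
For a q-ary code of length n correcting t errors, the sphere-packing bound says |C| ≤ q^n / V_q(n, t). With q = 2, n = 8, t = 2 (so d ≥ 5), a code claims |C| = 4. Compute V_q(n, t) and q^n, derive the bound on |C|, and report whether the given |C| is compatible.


V_q(n, t) = 37, q^n = 256, Hamming bound = 6, |C| = 4 ≤ bound (satisfied).

Step 1: Compute V_q(n, t) = Σ_{j=0}^2 C(n, j) (q−1)^j.
  j = 0: C(8,0)·(1)^0 = 1·1 = 1.
  j = 1: C(8,1)·(1)^1 = 8·1 = 8.
  j = 2: C(8,2)·(1)^2 = 28·1 = 28.
  V_q(n, t) = 1 + 8 + 28 = 37.
Step 2: q^n = 2^8 = 256.
Step 3: Hamming bound ⌊q^n / V_q(n,t)⌋ = ⌊256/37⌋ = 6.
Step 4: Compare |C| = 4 to 6: satisfied.
The claimed |C| lies below the Hamming bound.


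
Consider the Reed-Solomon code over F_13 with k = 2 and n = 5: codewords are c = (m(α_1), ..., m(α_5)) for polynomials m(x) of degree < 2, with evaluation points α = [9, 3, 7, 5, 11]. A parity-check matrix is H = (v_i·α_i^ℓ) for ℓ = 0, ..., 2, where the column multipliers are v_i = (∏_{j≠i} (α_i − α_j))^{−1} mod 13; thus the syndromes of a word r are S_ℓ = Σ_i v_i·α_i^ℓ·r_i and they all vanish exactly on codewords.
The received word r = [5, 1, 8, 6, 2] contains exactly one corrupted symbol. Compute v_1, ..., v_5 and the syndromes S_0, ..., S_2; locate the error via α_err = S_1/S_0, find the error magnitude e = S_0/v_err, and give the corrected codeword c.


S = (1, 5, 12), error at position 4, error magnitude e = 8, c = [5, 1, 8, 11, 2].

Step 1: column multipliers v_i = (∏_{j≠i}(α_i − α_j))^{−1} mod 13.
  i = 1 (α = 9): (9−3)(9−7)(9−5)(9−11) = 6·2·4·(−2) = −96 ≡ 8, so v_1 = 8^{−1} = 5 (mod 13).
  i = 2 (α = 3): (3−9)(3−7)(3−5)(3−11) = (−6)·(−4)·(−2)·(−8) = 384 ≡ 7, so v_2 = 7^{−1} = 2 (mod 13).
  i = 3 (α = 7): (7−9)(7−3)(7−5)(7−11) = (−2)·4·2·(−4) = 64 ≡ 12, so v_3 = 12^{−1} = 12 (mod 13).
  i = 4 (α = 5): (5−9)(5−3)(5−7)(5−11) = (−4)·2·(−2)·(−6) = −96 ≡ 8, so v_4 = 8^{−1} = 5 (mod 13).
  i = 5 (α = 11): (11−9)(11−3)(11−7)(11−5) = 2·8·4·6 = 384 ≡ 7, so v_5 = 7^{−1} = 2 (mod 13).
  v = [5, 2, 12, 5, 2].
Step 2: syndromes of r = [5, 1, 8, 6, 2] (all sums mod 13).
  S_0 = Σ v_i r_i = 5·5 + 2·1 + 12·8 + 5·6 + 2·2 = 157 ≡ 1.
  S_1 = Σ v_i α_i r_i = 5·9·5 + 2·3·1 + 12·7·8 + 5·5·6 + 2·11·2 = 1097 ≡ 5.
  α_i^2 mod 13 = [3, 9, 10, 12, 4].
  S_2 = Σ v_i α_i^2 r_i = 5·3·5 + 2·9·1 + 12·10·8 + 5·12·6 + 2·4·2 = 1429 ≡ 12.
  S = (1, 5, 12) ≠ 0, so r is not a codeword (an error is present).
Step 3: locate the error. For a single error e at position i, S_ℓ = v_i·e·α_i^ℓ, so α_err = S_1/S_0.
  S_0^{−1} = 1^{−1} = 1 (mod 13), so α_err = 5·1 = 5 ≡ 5 = α_4. Error position i = 4.
  Consistency check: S_2/S_1 = 12·8 = 96 ≡ 5 = α_err ✓ (single-error assumption holds).
Step 4: error magnitude e = S_0/v_4 = S_0·∏_{j≠4}(α_4 − α_j) = 1·8 = 8 ≡ 8 (mod 13).
Step 5: correct position 4: c_4 = r_4 − e = 6 − 8 ≡ 11 (mod 13). Hence c = [5, 1, 8, 11, 2].
  Check: interpolating c through the α_i gives m(x) = 12 + 5·x (degree < 2) with m(α_i) = c_i for every i, so c is indeed a codeword.


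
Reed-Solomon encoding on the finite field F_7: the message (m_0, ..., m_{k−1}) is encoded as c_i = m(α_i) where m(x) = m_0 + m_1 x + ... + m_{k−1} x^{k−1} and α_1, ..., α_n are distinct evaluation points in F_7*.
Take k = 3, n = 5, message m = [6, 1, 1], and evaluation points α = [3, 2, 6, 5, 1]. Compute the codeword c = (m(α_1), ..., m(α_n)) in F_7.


c = [4, 5, 6, 1, 1]

Message polynomial: m(x) = 6 + 1·x + 1·x^2 (mod 7).
For each evaluation point α_i, compute m(α_i) mod 7:
  α_1 = 3: Horner steps 1 → 4 → 4, so m(3) = 4.
  α_2 = 2: Horner steps 1 → 3 → 5, so m(2) = 5.
  α_3 = 6: Horner steps 1 → 0 → 6, so m(6) = 6.
  α_4 = 5: Horner steps 1 → 6 → 1, so m(5) = 1.
  α_5 = 1: Horner steps 1 → 2 → 1, so m(1) = 1.
Codeword c = [4, 5, 6, 1, 1] ∈ F_7^5.


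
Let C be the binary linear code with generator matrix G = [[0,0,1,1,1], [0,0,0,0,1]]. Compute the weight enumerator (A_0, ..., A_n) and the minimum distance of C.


Weight distribution: A_0 = 1, A_1 = 1, A_2 = 1, A_3 = 1. Minimum distance d = 1.

Enumerate all 2^2 = 4 messages m ∈ F_2^2.
For each, compute codeword c = mG in F_2^5, then tally its weight.
  m = 00 → c = 00000, weight = 0.
  m = 10 → c = 00111, weight = 3.
  m = 01 → c = 00001, weight = 1.
  m = 11 → c = 00110, weight = 2.
Tally weights:
  weight 0: 1 codewords.
  weight 1: 1 codewords.
  weight 2: 1 codewords.
  weight 3: 1 codewords.
Minimum distance d = smallest w > 0 with A_w > 0 = 1.
Sanity: Σ A_w = 4 = 2^2 = 4 ✓.


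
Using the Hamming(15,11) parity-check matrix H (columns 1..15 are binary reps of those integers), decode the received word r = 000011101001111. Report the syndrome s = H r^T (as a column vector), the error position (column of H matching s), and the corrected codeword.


s = (1, 1, 0, 1)^T, error position = 13, corrected codeword c = 000011101001011

Compute s = H r^T mod 2 one row at a time:
  s_1 = 0 + 1 + 0 + 0 + 1 + 1 + 1 + 1 = 5 ≡ 1 (mod 2).
  s_2 = 0 + 1 + 1 + 1 + 1 + 1 + 1 + 1 = 7 ≡ 1 (mod 2).
  s_3 = 0 + 0 + 1 + 1 + 0 + 0 + 1 + 1 = 4 ≡ 0 (mod 2).
  s_4 = 0 + 0 + 1 + 1 + 1 + 0 + 1 + 1 = 5 ≡ 1 (mod 2).
s = (1, 1, 0, 1)^T — this equals column 13 of H (binary 1101), so error is at position 13.
Correct: flip bit 13 of r = 000011101001111 to get c = 000011101001011.


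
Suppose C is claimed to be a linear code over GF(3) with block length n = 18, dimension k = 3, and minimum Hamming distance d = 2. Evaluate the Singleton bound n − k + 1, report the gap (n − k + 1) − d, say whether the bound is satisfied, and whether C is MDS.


Singleton RHS = n − k + 1 = 16, slack = 14, bound satisfied, not MDS.

Singleton bound: d ≤ n − k + 1.
Here n = 18, k = 3, so n − k + 1 = 16.
Given d = 2, check d ≤ 16: YES.
Slack = (n − k + 1) − d = 14.
The code is NOT MDS (slack = 14 > 0).
Description: the claimed parameters are [18, 3, 2]_3; such a code would be non-MDS.


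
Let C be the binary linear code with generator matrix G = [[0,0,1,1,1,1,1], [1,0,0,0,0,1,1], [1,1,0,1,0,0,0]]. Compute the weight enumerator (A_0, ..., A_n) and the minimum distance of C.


Weight distribution: A_0 = 1, A_3 = 3, A_4 = 2, A_5 = 1, A_6 = 1. Minimum distance d = 3.

Enumerate all 2^3 = 8 messages m ∈ F_2^3.
For each, compute codeword c = mG in F_2^7, then tally its weight.
  m = 000 → c = 0000000, weight = 0.
  m = 100 → c = 0011111, weight = 5.
  m = 010 → c = 1000011, weight = 3.
  m = 110 → c = 1011100, weight = 4.
  m = 001 → c = 1101000, weight = 3.
  m = 101 → c = 1110111, weight = 6.
  m = 011 → c = 0101011, weight = 4.
  m = 111 → c = 0110100, weight = 3.
Tally weights:
  weight 0: 1 codewords.
  weight 3: 3 codewords.
  weight 4: 2 codewords.
  weight 5: 1 codewords.
  weight 6: 1 codewords.
Minimum distance d = smallest w > 0 with A_w > 0 = 3.
Sanity: Σ A_w = 8 = 2^3 = 8 ✓.


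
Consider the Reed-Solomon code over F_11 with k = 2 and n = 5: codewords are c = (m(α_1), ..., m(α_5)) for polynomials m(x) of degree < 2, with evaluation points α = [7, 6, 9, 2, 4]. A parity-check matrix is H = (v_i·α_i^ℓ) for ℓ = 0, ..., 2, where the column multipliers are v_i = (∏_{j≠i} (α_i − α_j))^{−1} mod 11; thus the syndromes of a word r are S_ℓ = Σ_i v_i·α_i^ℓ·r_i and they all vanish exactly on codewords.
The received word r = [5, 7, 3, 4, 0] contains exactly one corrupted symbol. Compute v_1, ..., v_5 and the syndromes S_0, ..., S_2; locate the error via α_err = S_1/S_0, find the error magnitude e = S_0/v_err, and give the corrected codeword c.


S = (2, 7, 8), error at position 3, error magnitude e = 2, c = [5, 7, 1, 4, 0].

Step 1: column multipliers v_i = (∏_{j≠i}(α_i − α_j))^{−1} mod 11.
  i = 1 (α = 7): (7−6)(7−9)(7−2)(7−4) = 1·(−2)·5·3 = −30 ≡ 3, so v_1 = 3^{−1} = 4 (mod 11).
  i = 2 (α = 6): (6−7)(6−9)(6−2)(6−4) = (−1)·(−3)·4·2 = 24 ≡ 2, so v_2 = 2^{−1} = 6 (mod 11).
  i = 3 (α = 9): (9−7)(9−6)(9−2)(9−4) = 2·3·7·5 = 210 ≡ 1, so v_3 = 1^{−1} = 1 (mod 11).
  i = 4 (α = 2): (2−7)(2−6)(2−9)(2−4) = (−5)·(−4)·(−7)·(−2) = 280 ≡ 5, so v_4 = 5^{−1} = 9 (mod 11).
  i = 5 (α = 4): (4−7)(4−6)(4−9)(4−2) = (−3)·(−2)·(−5)·2 = −60 ≡ 6, so v_5 = 6^{−1} = 2 (mod 11).
  v = [4, 6, 1, 9, 2].
Step 2: syndromes of r = [5, 7, 3, 4, 0] (all sums mod 11).
  S_0 = Σ v_i r_i = 4·5 + 6·7 + 1·3 + 9·4 + 2·0 = 101 ≡ 2.
  S_1 = Σ v_i α_i r_i = 4·7·5 + 6·6·7 + 1·9·3 + 9·2·4 + 2·4·0 = 491 ≡ 7.
  α_i^2 mod 11 = [5, 3, 4, 4, 5].
  S_2 = Σ v_i α_i^2 r_i = 4·5·5 + 6·3·7 + 1·4·3 + 9·4·4 + 2·5·0 = 382 ≡ 8.
  S = (2, 7, 8) ≠ 0, so r is not a codeword (an error is present).
Step 3: locate the error. For a single error e at position i, S_ℓ = v_i·e·α_i^ℓ, so α_err = S_1/S_0.
  S_0^{−1} = 2^{−1} = 6 (mod 11), so α_err = 7·6 = 42 ≡ 9 = α_3. Error position i = 3.
  Consistency check: S_2/S_1 = 8·8 = 64 ≡ 9 = α_err ✓ (single-error assumption holds).
Step 4: error magnitude e = S_0/v_3 = S_0·∏_{j≠3}(α_3 − α_j) = 2·1 = 2 ≡ 2 (mod 11).
Step 5: correct position 3: c_3 = r_3 − e = 3 − 2 ≡ 1 (mod 11). Hence c = [5, 7, 1, 4, 0].
  Check: interpolating c through the α_i gives m(x) = 8 + 9·x (degree < 2) with m(α_i) = c_i for every i, so c is indeed a codeword.


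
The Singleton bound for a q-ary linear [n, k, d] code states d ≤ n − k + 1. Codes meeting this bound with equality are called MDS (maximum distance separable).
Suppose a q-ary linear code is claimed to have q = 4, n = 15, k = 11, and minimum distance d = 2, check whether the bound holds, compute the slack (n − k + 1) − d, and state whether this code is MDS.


Singleton RHS = n − k + 1 = 5, slack = 3, bound satisfied, not MDS.

Singleton bound: d ≤ n − k + 1.
Here n = 15, k = 11, so n − k + 1 = 5.
Given d = 2, check d ≤ 5: YES.
Slack = (n − k + 1) − d = 3.
The code is NOT MDS (slack = 3 > 0).
Description: the claimed parameters are [15, 11, 2]_4; such a code would be non-MDS.


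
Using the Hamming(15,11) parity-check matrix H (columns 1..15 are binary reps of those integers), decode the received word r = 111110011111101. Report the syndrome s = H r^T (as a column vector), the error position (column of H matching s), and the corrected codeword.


s = (1, 1, 1, 1)^T, error position = 15, corrected codeword c = 111110011111100

Compute s = H r^T mod 2 one row at a time:
  s_1 = 1 + 1 + 1 + 1 + 1 + 1 + 0 + 1 = 7 ≡ 1 (mod 2).
  s_2 = 1 + 1 + 0 + 0 + 1 + 1 + 0 + 1 = 5 ≡ 1 (mod 2).
  s_3 = 1 + 1 + 0 + 0 + 1 + 1 + 0 + 1 = 5 ≡ 1 (mod 2).
  s_4 = 1 + 1 + 1 + 0 + 1 + 1 + 1 + 1 = 7 ≡ 1 (mod 2).
s = (1, 1, 1, 1)^T — this equals column 15 of H (binary 1111), so error is at position 15.
Correct: flip bit 15 of r = 111110011111101 to get c = 111110011111100.


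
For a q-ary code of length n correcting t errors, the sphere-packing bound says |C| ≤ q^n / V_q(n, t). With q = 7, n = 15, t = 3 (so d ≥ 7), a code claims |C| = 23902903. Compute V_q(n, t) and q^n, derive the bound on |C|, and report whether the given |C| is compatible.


V_q(n, t) = 102151, q^n = 4747561509943, Hamming bound = 46475918, |C| = 23902903 ≤ bound (satisfied).

Step 1: Compute V_q(n, t) = Σ_{j=0}^3 C(n, j) (q−1)^j.
  j = 0: C(15,0)·(6)^0 = 1·1 = 1.
  j = 1: C(15,1)·(6)^1 = 15·6 = 90.
  j = 2: C(15,2)·(6)^2 = 105·36 = 3780.
  j = 3: C(15,3)·(6)^3 = 455·216 = 98280.
  V_q(n, t) = 1 + 90 + 3780 + 98280 = 102151.
Step 2: q^n = 7^15 = 4747561509943.
Step 3: Hamming bound ⌊q^n / V_q(n,t)⌋ = ⌊4747561509943/102151⌋ = 46475918.
Step 4: Compare |C| = 23902903 to 46475918: satisfied.
The claimed |C| lies below the Hamming bound.


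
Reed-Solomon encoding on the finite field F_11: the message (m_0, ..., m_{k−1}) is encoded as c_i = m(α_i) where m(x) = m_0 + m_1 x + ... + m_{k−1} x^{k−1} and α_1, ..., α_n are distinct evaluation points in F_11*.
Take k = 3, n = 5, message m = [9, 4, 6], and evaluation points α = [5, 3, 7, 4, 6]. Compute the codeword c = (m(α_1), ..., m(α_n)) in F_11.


c = [3, 9, 1, 0, 7]

Message polynomial: m(x) = 9 + 4·x + 6·x^2 (mod 11).
For each evaluation point α_i, compute m(α_i) mod 11:
  α_1 = 5: Horner steps 6 → 1 → 3, so m(5) = 3.
  α_2 = 3: Horner steps 6 → 0 → 9, so m(3) = 9.
  α_3 = 7: Horner steps 6 → 2 → 1, so m(7) = 1.
  α_4 = 4: Horner steps 6 → 6 → 0, so m(4) = 0.
  α_5 = 6: Horner steps 6 → 7 → 7, so m(6) = 7.
Codeword c = [3, 9, 1, 0, 7] ∈ F_11^5.


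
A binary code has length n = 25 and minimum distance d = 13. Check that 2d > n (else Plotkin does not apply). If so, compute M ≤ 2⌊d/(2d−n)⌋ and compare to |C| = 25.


Plotkin bound M ≤ 26; given |C| = 25 ≤ bound (satisfied).

Check applicability: 2d = 26, n = 25.
2d − n = 1 > 0, so Plotkin applies.
Compute d/(2d−n) = 13/1 ≈ 13.0000.
⌊d/(2d−n)⌋ = 13.
Plotkin bound: M ≤ 2·13 = 26.
Given |C| = 25, check: satisfied.
This |C| is below the Plotkin bound.


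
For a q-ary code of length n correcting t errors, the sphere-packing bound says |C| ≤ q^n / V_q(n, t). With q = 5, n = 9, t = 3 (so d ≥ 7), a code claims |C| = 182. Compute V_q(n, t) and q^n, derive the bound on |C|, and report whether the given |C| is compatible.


V_q(n, t) = 5989, q^n = 1953125, Hamming bound = 326, |C| = 182 ≤ bound (satisfied).

Step 1: Compute V_q(n, t) = Σ_{j=0}^3 C(n, j) (q−1)^j.
  j = 0: C(9,0)·(4)^0 = 1·1 = 1.
  j = 1: C(9,1)·(4)^1 = 9·4 = 36.
  j = 2: C(9,2)·(4)^2 = 36·16 = 576.
  j = 3: C(9,3)·(4)^3 = 84·64 = 5376.
  V_q(n, t) = 1 + 36 + 576 + 5376 = 5989.
Step 2: q^n = 5^9 = 1953125.
Step 3: Hamming bound ⌊q^n / V_q(n,t)⌋ = ⌊1953125/5989⌋ = 326.
Step 4: Compare |C| = 182 to 326: satisfied.
The claimed |C| lies below the Hamming bound.


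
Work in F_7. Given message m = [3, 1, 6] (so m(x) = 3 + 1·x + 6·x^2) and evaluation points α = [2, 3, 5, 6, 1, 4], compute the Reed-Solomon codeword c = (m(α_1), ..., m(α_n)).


c = [1, 4, 4, 1, 3, 5]

Message polynomial: m(x) = 3 + 1·x + 6·x^2 (mod 7).
For each evaluation point α_i, compute m(α_i) mod 7:
  α_1 = 2: Horner steps 6 → 6 → 1, so m(2) = 1.
  α_2 = 3: Horner steps 6 → 5 → 4, so m(3) = 4.
  α_3 = 5: Horner steps 6 → 3 → 4, so m(5) = 4.
  α_4 = 6: Horner steps 6 → 2 → 1, so m(6) = 1.
  α_5 = 1: Horner steps 6 → 0 → 3, so m(1) = 3.
  α_6 = 4: Horner steps 6 → 4 → 5, so m(4) = 5.
Codeword c = [1, 4, 4, 1, 3, 5] ∈ F_7^6.


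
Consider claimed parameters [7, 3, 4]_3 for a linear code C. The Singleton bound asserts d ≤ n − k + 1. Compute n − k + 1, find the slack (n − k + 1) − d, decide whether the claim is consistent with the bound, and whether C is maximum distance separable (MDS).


Singleton RHS = n − k + 1 = 5, slack = 1, bound satisfied, not MDS.

Singleton bound: d ≤ n − k + 1.
Here n = 7, k = 3, so n − k + 1 = 5.
Given d = 4, check d ≤ 5: YES.
Slack = (n − k + 1) − d = 1.
The code is NOT MDS (slack = 1 > 0).
Description: the claimed parameters are [7, 3, 4]_3; such a code would be non-MDS.


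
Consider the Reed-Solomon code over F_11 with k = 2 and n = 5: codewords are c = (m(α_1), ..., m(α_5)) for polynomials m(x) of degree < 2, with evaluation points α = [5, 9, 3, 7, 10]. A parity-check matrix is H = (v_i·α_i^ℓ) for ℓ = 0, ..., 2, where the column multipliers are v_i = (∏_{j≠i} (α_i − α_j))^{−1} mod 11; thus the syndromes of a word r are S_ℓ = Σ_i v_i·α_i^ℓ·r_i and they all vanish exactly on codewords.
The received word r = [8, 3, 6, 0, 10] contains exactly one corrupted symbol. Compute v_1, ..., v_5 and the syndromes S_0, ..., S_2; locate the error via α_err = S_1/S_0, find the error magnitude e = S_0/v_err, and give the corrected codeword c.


S = (2, 6, 7), error at position 3, error magnitude e = 1, c = [8, 3, 5, 0, 10].

Step 1: column multipliers v_i = (∏_{j≠i}(α_i − α_j))^{−1} mod 11.
  i = 1 (α = 5): (5−9)(5−3)(5−7)(5−10) = (−4)·2·(−2)·(−5) = −80 ≡ 8, so v_1 = 8^{−1} = 7 (mod 11).
  i = 2 (α = 9): (9−5)(9−3)(9−7)(9−10) = 4·6·2·(−1) = −48 ≡ 7, so v_2 = 7^{−1} = 8 (mod 11).
  i = 3 (α = 3): (3−5)(3−9)(3−7)(3−10) = (−2)·(−6)·(−4)·(−7) = 336 ≡ 6, so v_3 = 6^{−1} = 2 (mod 11).
  i = 4 (α = 7): (7−5)(7−9)(7−3)(7−10) = 2·(−2)·4·(−3) = 48 ≡ 4, so v_4 = 4^{−1} = 3 (mod 11).
  i = 5 (α = 10): (10−5)(10−9)(10−3)(10−7) = 5·1·7·3 = 105 ≡ 6, so v_5 = 6^{−1} = 2 (mod 11).
  v = [7, 8, 2, 3, 2].
Step 2: syndromes of r = [8, 3, 6, 0, 10] (all sums mod 11).
  S_0 = Σ v_i r_i = 7·8 + 8·3 + 2·6 + 3·0 + 2·10 = 112 ≡ 2.
  S_1 = Σ v_i α_i r_i = 7·5·8 + 8·9·3 + 2·3·6 + 3·7·0 + 2·10·10 = 732 ≡ 6.
  α_i^2 mod 11 = [3, 4, 9, 5, 1].
  S_2 = Σ v_i α_i^2 r_i = 7·3·8 + 8·4·3 + 2·9·6 + 3·5·0 + 2·1·10 = 392 ≡ 7.
  S = (2, 6, 7) ≠ 0, so r is not a codeword (an error is present).
Step 3: locate the error. For a single error e at position i, S_ℓ = v_i·e·α_i^ℓ, so α_err = S_1/S_0.
  S_0^{−1} = 2^{−1} = 6 (mod 11), so α_err = 6·6 = 36 ≡ 3 = α_3. Error position i = 3.
  Consistency check: S_2/S_1 = 7·2 = 14 ≡ 3 = α_err ✓ (single-error assumption holds).
Step 4: error magnitude e = S_0/v_3 = S_0·∏_{j≠3}(α_3 − α_j) = 2·6 = 12 ≡ 1 (mod 11).
Step 5: correct position 3: c_3 = r_3 − e = 6 − 1 ≡ 5 (mod 11). Hence c = [8, 3, 5, 0, 10].
  Check: interpolating c through the α_i gives m(x) = 6 + 7·x (degree < 2) with m(α_i) = c_i for every i, so c is indeed a codeword.


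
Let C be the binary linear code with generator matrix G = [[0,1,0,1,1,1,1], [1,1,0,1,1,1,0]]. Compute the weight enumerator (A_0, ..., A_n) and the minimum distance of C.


Weight distribution: A_0 = 1, A_2 = 1, A_5 = 2. Minimum distance d = 2.

Enumerate all 2^2 = 4 messages m ∈ F_2^2.
For each, compute codeword c = mG in F_2^7, then tally its weight.
  m = 00 → c = 0000000, weight = 0.
  m = 10 → c = 0101111, weight = 5.
  m = 01 → c = 1101110, weight = 5.
  m = 11 → c = 1000001, weight = 2.
Tally weights:
  weight 0: 1 codewords.
  weight 2: 1 codewords.
  weight 5: 2 codewords.
Minimum distance d = smallest w > 0 with A_w > 0 = 2.
Sanity: Σ A_w = 4 = 2^2 = 4 ✓.


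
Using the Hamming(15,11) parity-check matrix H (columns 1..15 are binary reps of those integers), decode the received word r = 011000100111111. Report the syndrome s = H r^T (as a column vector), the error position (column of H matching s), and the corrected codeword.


s = (0, 1, 1, 1)^T, error position = 7, corrected codeword c = 011000000111111

Compute s = H r^T mod 2 one row at a time:
  s_1 = 0 + 0 + 1 + 1 + 1 + 1 + 1 + 1 = 6 ≡ 0 (mod 2).
  s_2 = 0 + 0 + 0 + 1 + 1 + 1 + 1 + 1 = 5 ≡ 1 (mod 2).
  s_3 = 1 + 1 + 0 + 1 + 1 + 1 + 1 + 1 = 7 ≡ 1 (mod 2).
  s_4 = 0 + 1 + 0 + 1 + 0 + 1 + 1 + 1 = 5 ≡ 1 (mod 2).
s = (0, 1, 1, 1)^T — this equals column 7 of H (binary 0111), so error is at position 7.
Correct: flip bit 7 of r = 011000100111111 to get c = 011000000111111.


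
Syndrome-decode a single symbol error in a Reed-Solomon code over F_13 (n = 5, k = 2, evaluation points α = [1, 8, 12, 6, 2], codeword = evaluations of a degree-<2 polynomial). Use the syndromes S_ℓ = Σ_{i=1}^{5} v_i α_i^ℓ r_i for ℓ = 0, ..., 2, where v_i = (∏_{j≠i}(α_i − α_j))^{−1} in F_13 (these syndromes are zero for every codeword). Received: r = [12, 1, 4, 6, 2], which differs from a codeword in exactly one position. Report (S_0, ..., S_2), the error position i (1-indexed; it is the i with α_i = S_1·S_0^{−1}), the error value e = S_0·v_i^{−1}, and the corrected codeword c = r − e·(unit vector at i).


S = (11, 9, 5), error at position 5, error magnitude e = 12, c = [12, 1, 4, 6, 3].

Step 1: column multipliers v_i = (∏_{j≠i}(α_i − α_j))^{−1} mod 13.
  i = 1 (α = 1): (1−8)(1−12)(1−6)(1−2) = (−7)·(−11)·(−5)·(−1) = 385 ≡ 8, so v_1 = 8^{−1} = 5 (mod 13).
  i = 2 (α = 8): (8−1)(8−12)(8−6)(8−2) = 7·(−4)·2·6 = −336 ≡ 2, so v_2 = 2^{−1} = 7 (mod 13).
  i = 3 (α = 12): (12−1)(12−8)(12−6)(12−2) = 11·4·6·10 = 2640 ≡ 1, so v_3 = 1^{−1} = 1 (mod 13).
  i = 4 (α = 6): (6−1)(6−8)(6−12)(6−2) = 5·(−2)·(−6)·4 = 240 ≡ 6, so v_4 = 6^{−1} = 11 (mod 13).
  i = 5 (α = 2): (2−1)(2−8)(2−12)(2−6) = 1·(−6)·(−10)·(−4) = −240 ≡ 7, so v_5 = 7^{−1} = 2 (mod 13).
  v = [5, 7, 1, 11, 2].
Step 2: syndromes of r = [12, 1, 4, 6, 2] (all sums mod 13).
  S_0 = Σ v_i r_i = 5·12 + 7·1 + 1·4 + 11·6 + 2·2 = 141 ≡ 11.
  S_1 = Σ v_i α_i r_i = 5·1·12 + 7·8·1 + 1·12·4 + 11·6·6 + 2·2·2 = 568 ≡ 9.
  α_i^2 mod 13 = [1, 12, 1, 10, 4].
  S_2 = Σ v_i α_i^2 r_i = 5·1·12 + 7·12·1 + 1·1·4 + 11·10·6 + 2·4·2 = 824 ≡ 5.
  S = (11, 9, 5) ≠ 0, so r is not a codeword (an error is present).
Step 3: locate the error. For a single error e at position i, S_ℓ = v_i·e·α_i^ℓ, so α_err = S_1/S_0.
  S_0^{−1} = 11^{−1} = 6 (mod 13), so α_err = 9·6 = 54 ≡ 2 = α_5. Error position i = 5.
  Consistency check: S_2/S_1 = 5·3 = 15 ≡ 2 = α_err ✓ (single-error assumption holds).
Step 4: error magnitude e = S_0/v_5 = S_0·∏_{j≠5}(α_5 − α_j) = 11·7 = 77 ≡ 12 (mod 13).
Step 5: correct position 5: c_5 = r_5 − e = 2 − 12 ≡ 3 (mod 13). Hence c = [12, 1, 4, 6, 3].
  Check: interpolating c through the α_i gives m(x) = 8 + 4·x (degree < 2) with m(α_i) = c_i for every i, so c is indeed a codeword.
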